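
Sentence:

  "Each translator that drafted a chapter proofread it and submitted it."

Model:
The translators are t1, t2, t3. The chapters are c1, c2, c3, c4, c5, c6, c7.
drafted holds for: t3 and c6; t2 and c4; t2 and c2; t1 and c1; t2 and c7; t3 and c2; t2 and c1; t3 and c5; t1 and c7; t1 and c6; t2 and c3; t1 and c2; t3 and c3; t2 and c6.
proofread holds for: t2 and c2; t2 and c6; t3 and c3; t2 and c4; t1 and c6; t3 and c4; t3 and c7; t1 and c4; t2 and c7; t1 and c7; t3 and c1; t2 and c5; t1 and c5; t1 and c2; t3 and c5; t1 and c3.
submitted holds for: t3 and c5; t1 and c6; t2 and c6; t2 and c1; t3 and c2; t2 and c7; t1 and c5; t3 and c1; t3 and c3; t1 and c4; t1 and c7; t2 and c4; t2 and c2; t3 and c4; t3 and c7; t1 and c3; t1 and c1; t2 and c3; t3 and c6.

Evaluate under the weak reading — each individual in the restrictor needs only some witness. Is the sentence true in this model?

"it" takes "a chapter" as antecedent — a donkey pronoun bound across the clause boundary.
Weak reading: every translator t with some drafted-chapter has at least one drafted-chapter c such that proofread(t,c) ∧ submitted(t,c).
Per translator: t1:✓  t2:✓  t3:✓
Every translator in the restrictor has a witness.

True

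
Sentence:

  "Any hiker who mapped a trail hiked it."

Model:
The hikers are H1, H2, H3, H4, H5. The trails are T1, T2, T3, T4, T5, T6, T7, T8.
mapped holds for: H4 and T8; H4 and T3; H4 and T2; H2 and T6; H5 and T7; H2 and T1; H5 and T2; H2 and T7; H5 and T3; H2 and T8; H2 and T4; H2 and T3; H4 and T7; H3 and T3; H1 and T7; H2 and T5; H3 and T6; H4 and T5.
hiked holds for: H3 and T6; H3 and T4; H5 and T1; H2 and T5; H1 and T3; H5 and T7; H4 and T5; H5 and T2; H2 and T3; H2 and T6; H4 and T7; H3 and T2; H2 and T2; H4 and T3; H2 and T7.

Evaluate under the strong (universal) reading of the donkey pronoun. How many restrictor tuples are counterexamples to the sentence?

8

"it" takes "a trail" as antecedent — a donkey pronoun bound across the clause boundary.
Strong reading: for every (h,t) with mapped(h,t), hiked(h,t).
Restrictor pairs: (H1,T7) ✗  (H2,T1) ✗  (H2,T3) ✓  (H2,T4) ✗  (H2,T5) ✓  (H2,T6) ✓  (H2,T7) ✓  (H2,T8) ✗  (H3,T3) ✗  (H3,T6) ✓  (H4,T2) ✗  (H4,T3) ✓  (H4,T5) ✓  (H4,T7) ✓  (H4,T8) ✗  (H5,T2) ✓  (H5,T3) ✗  (H5,T7) ✓
Counterexamples (restrictor pairs failing the scope): 8.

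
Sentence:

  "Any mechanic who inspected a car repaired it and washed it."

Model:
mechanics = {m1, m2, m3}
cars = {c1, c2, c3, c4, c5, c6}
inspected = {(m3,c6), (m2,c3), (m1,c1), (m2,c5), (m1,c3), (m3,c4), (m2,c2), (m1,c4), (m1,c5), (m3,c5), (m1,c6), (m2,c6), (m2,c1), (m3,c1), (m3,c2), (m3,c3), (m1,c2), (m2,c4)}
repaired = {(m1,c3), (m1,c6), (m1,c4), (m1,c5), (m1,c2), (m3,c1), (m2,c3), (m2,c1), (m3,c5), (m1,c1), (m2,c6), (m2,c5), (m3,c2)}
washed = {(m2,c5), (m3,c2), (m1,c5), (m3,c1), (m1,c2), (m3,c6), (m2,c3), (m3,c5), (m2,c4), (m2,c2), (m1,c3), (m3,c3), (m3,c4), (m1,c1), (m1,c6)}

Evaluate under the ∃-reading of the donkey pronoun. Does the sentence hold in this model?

True

"it" takes "a car" as antecedent — a donkey pronoun bound across the clause boundary.
Weak reading: every mechanic m with some inspected-car has at least one inspected-car c such that repaired(m,c) ∧ washed(m,c).
Per mechanic: m1:✓  m2:✓  m3:✓
Every mechanic in the restrictor has a witness.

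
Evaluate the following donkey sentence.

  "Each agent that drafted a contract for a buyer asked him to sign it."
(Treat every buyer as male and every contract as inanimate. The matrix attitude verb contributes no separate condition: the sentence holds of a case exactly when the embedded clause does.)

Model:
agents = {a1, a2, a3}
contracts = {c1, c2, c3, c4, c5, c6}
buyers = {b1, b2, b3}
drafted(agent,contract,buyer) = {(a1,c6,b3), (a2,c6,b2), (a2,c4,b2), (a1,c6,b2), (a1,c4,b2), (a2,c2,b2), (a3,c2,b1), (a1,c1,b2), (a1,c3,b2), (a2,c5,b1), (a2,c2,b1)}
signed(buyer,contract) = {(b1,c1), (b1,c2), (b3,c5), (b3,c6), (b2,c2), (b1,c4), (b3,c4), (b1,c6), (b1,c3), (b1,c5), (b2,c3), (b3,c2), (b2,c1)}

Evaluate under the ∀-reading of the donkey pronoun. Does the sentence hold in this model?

"him" takes "a buyer" as antecedent and "it" takes "a contract"; both are donkey pronouns co-varying with the restrictor.
Strong reading: for every (a,c,b) with drafted(a,c,b), signed(b,c).
Restrictor triples: (a1,c1,b2)→signed(b2,c1) ✓  (a1,c3,b2)→signed(b2,c3) ✓  (a1,c4,b2)→signed(b2,c4) ✗  (a1,c6,b2)→signed(b2,c6) ✗  (a1,c6,b3)→signed(b3,c6) ✓  (a2,c2,b1)→signed(b1,c2) ✓  (a2,c2,b2)→signed(b2,c2) ✓  (a2,c4,b2)→signed(b2,c4) ✗  (a2,c5,b1)→signed(b1,c5) ✓  (a2,c6,b2)→signed(b2,c6) ✗  (a3,c2,b1)→signed(b1,c2) ✓
Counterexample: (a1,c4,b2) — signed(b2,c4) does not hold.

False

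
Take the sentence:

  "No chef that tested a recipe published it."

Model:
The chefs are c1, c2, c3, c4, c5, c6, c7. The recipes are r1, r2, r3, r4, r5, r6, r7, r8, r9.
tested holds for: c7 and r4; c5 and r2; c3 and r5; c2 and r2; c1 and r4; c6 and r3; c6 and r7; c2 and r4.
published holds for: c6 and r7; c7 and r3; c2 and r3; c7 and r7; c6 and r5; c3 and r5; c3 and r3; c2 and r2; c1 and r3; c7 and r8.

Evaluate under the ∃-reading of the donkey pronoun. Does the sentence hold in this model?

False

"it" takes "a recipe" as antecedent — a donkey pronoun bound across the clause boundary.
Truth condition: for no (c,r) with tested(c,r) does published(c,r) hold.
Restrictor pairs — does the scope hold? (c1,r4):fails  (c2,r2):holds  (c2,r4):fails  (c3,r5):holds  (c5,r2):fails  (c6,r3):fails  (c6,r7):holds  (c7,r4):fails
Scope holds for 3 pair(s), so the sentence is false.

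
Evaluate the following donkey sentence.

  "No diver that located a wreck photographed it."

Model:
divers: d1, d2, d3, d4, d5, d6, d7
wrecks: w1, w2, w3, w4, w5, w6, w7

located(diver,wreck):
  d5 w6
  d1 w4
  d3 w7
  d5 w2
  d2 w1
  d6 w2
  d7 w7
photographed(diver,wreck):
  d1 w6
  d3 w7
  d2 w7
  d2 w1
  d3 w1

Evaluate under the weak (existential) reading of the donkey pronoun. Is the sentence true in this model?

"it" takes "a wreck" as antecedent — a donkey pronoun bound across the clause boundary.
Truth condition: for no (d,w) with located(d,w) does photographed(d,w) hold.
Restrictor pairs — does the scope hold? (d1,w4):fails  (d2,w1):holds  (d3,w7):holds  (d5,w2):fails  (d5,w6):fails  (d6,w2):fails  (d7,w7):fails
Scope holds for 2 pair(s), so the sentence is false.

False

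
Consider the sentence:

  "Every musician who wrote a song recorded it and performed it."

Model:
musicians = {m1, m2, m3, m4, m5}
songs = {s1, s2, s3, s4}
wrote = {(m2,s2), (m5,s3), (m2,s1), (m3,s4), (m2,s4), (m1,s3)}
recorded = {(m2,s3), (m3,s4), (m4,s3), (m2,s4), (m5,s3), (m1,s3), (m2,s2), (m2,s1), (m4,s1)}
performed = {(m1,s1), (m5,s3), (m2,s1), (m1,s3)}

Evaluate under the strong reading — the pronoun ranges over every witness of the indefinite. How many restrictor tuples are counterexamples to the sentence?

"it" takes "a song" as antecedent — a donkey pronoun bound across the clause boundary.
Strong reading: for every (m,s) with wrote(m,s), recorded(m,s) ∧ performed(m,s).
Restrictor pairs: (m1,s3) ✓  (m2,s1) ✓  (m2,s2) ✗  (m2,s4) ✗  (m3,s4) ✗  (m5,s3) ✓
Counterexamples (restrictor pairs failing the scope): 3.

3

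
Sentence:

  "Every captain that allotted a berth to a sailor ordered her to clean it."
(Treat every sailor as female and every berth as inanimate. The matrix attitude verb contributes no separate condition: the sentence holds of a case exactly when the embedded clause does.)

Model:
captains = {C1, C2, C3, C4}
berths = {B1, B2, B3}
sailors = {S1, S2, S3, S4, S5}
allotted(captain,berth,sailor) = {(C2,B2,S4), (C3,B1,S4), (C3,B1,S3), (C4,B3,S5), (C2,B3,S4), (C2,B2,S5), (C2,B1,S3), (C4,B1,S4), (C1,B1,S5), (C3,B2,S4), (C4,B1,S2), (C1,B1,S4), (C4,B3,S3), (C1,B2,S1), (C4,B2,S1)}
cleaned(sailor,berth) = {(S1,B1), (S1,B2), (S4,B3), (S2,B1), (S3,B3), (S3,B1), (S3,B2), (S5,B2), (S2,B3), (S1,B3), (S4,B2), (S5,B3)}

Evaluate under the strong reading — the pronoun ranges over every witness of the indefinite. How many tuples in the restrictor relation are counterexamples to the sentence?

"her" takes "a sailor" as antecedent and "it" takes "a berth"; both are donkey pronouns co-varying with the restrictor.
Strong reading: for every (c,b,s) with allotted(c,b,s), cleaned(s,b).
Restrictor triples: (C1,B1,S4)→cleaned(S4,B1) ✗  (C1,B1,S5)→cleaned(S5,B1) ✗  (C1,B2,S1)→cleaned(S1,B2) ✓  (C2,B1,S3)→cleaned(S3,B1) ✓  (C2,B2,S4)→cleaned(S4,B2) ✓  (C2,B2,S5)→cleaned(S5,B2) ✓  (C2,B3,S4)→cleaned(S4,B3) ✓  (C3,B1,S3)→cleaned(S3,B1) ✓  (C3,B1,S4)→cleaned(S4,B1) ✗  (C3,B2,S4)→cleaned(S4,B2) ✓  (C4,B1,S2)→cleaned(S2,B1) ✓  (C4,B1,S4)→cleaned(S4,B1) ✗  (C4,B2,S1)→cleaned(S1,B2) ✓  (C4,B3,S3)→cleaned(S3,B3) ✓  (C4,B3,S5)→cleaned(S5,B3) ✓
Counterexamples (restrictor triples failing the scope): 4.

4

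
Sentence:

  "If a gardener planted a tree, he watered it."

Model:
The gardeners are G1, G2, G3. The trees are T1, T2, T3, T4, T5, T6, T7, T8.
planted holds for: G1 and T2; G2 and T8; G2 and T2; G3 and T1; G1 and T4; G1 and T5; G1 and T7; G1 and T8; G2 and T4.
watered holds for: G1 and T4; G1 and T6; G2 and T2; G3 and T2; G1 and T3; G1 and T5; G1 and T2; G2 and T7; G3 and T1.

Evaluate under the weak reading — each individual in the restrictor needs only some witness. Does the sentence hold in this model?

True

"it" takes "a tree" as antecedent — a donkey pronoun bound across the clause boundary.
Weak reading: every gardener g with some planted-tree has at least one planted-tree t such that watered(g,t).
Per gardener: G1:✓  G2:✓  G3:✓
Every gardener in the restrictor has a witness.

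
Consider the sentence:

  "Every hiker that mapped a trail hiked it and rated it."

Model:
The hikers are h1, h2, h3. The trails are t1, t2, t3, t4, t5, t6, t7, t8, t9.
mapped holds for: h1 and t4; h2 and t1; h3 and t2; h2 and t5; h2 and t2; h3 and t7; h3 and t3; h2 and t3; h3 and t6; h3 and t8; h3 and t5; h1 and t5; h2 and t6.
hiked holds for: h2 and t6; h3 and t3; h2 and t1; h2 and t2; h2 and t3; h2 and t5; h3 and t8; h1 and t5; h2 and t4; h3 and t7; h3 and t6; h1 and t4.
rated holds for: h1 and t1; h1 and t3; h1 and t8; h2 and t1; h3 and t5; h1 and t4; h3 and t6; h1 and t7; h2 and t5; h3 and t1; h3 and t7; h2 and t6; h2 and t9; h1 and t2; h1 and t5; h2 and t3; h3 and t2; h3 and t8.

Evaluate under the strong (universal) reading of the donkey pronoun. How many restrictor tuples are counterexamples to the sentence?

"it" takes "a trail" as antecedent — a donkey pronoun bound across the clause boundary.
Strong reading: for every (h,t) with mapped(h,t), hiked(h,t) ∧ rated(h,t).
Restrictor pairs: (h1,t4) ✓  (h1,t5) ✓  (h2,t1) ✓  (h2,t2) ✗  (h2,t3) ✓  (h2,t5) ✓  (h2,t6) ✓  (h3,t2) ✗  (h3,t3) ✗  (h3,t5) ✗  (h3,t6) ✓  (h3,t7) ✓  (h3,t8) ✓
Counterexamples (restrictor pairs failing the scope): 4.

4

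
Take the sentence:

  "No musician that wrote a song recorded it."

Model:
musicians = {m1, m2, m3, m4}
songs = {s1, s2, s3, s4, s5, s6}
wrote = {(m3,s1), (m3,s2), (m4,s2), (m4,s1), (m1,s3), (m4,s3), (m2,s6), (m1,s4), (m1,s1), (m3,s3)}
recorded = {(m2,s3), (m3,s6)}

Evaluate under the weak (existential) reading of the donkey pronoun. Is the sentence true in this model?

True

"it" takes "a song" as antecedent — a donkey pronoun bound across the clause boundary.
Truth condition: for no (m,s) with wrote(m,s) does recorded(m,s) hold.
Restrictor pairs — does the scope hold? (m1,s1):fails  (m1,s3):fails  (m1,s4):fails  (m2,s6):fails  (m3,s1):fails  (m3,s2):fails  (m3,s3):fails  (m4,s1):fails  (m4,s2):fails  (m4,s3):fails
Scope holds for no restrictor pair, so the sentence is true.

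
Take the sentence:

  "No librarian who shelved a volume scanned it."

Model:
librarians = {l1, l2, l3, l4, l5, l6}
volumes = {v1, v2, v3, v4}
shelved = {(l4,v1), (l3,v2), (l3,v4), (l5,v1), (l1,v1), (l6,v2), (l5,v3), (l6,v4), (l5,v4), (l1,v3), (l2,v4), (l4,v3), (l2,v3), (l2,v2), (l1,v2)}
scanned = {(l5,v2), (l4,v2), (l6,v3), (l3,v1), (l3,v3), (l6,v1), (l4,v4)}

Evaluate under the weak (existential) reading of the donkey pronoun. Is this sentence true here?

"it" takes "a volume" as antecedent — a donkey pronoun bound across the clause boundary.
Truth condition: for no (l,v) with shelved(l,v) does scanned(l,v) hold.
Restrictor pairs — does the scope hold? (l1,v1):fails  (l1,v2):fails  (l1,v3):fails  (l2,v2):fails  (l2,v3):fails  (l2,v4):fails  (l3,v2):fails  (l3,v4):fails  (l4,v1):fails  (l4,v3):fails  (l5,v1):fails  (l5,v3):fails  (l5,v4):fails  (l6,v2):fails  (l6,v4):fails
Scope holds for no restrictor pair, so the sentence is true.

True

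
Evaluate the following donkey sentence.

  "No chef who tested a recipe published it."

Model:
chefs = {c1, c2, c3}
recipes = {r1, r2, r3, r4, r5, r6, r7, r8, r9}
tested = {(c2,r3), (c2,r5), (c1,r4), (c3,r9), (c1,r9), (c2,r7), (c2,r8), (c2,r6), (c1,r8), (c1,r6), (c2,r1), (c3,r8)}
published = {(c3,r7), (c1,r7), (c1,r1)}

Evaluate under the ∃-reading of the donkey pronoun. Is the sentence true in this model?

True

"it" takes "a recipe" as antecedent — a donkey pronoun bound across the clause boundary.
Truth condition: for no (c,r) with tested(c,r) does published(c,r) hold.
Restrictor pairs — does the scope hold? (c1,r4):fails  (c1,r6):fails  (c1,r8):fails  (c1,r9):fails  (c2,r1):fails  (c2,r3):fails  (c2,r5):fails  (c2,r6):fails  (c2,r7):fails  (c2,r8):fails  (c3,r8):fails  (c3,r9):fails
Scope holds for no restrictor pair, so the sentence is true.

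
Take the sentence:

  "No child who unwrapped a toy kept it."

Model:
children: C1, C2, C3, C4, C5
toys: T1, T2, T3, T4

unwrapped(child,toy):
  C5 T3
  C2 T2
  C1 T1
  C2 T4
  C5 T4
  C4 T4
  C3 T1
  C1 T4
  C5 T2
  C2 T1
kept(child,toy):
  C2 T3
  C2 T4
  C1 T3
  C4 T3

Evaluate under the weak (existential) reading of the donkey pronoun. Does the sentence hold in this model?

False

"it" takes "a toy" as antecedent — a donkey pronoun bound across the clause boundary.
Truth condition: for no (c,t) with unwrapped(c,t) does kept(c,t) hold.
Restrictor pairs — does the scope hold? (C1,T1):fails  (C1,T4):fails  (C2,T1):fails  (C2,T2):fails  (C2,T4):holds  (C3,T1):fails  (C4,T4):fails  (C5,T2):fails  (C5,T3):fails  (C5,T4):fails
Scope holds for 1 pair(s), so the sentence is false.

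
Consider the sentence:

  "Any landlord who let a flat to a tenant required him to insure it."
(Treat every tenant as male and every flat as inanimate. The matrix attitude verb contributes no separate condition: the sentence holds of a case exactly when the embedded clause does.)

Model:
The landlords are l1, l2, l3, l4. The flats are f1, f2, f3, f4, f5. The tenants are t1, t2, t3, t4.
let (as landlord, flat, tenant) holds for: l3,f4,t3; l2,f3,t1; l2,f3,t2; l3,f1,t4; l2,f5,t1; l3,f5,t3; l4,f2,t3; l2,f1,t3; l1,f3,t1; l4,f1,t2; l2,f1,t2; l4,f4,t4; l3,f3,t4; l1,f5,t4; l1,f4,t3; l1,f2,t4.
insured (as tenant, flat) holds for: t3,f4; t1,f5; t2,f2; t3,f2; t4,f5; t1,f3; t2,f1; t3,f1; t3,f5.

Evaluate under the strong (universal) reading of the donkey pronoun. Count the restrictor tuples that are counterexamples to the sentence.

5

"him" takes "a tenant" as antecedent and "it" takes "a flat"; both are donkey pronouns co-varying with the restrictor.
Strong reading: for every (l,f,t) with let(l,f,t), insured(t,f).
Restrictor triples: (l1,f2,t4)→insured(t4,f2) ✗  (l1,f3,t1)→insured(t1,f3) ✓  (l1,f4,t3)→insured(t3,f4) ✓  (l1,f5,t4)→insured(t4,f5) ✓  (l2,f1,t2)→insured(t2,f1) ✓  (l2,f1,t3)→insured(t3,f1) ✓  (l2,f3,t1)→insured(t1,f3) ✓  (l2,f3,t2)→insured(t2,f3) ✗  (l2,f5,t1)→insured(t1,f5) ✓  (l3,f1,t4)→insured(t4,f1) ✗  (l3,f3,t4)→insured(t4,f3) ✗  (l3,f4,t3)→insured(t3,f4) ✓  (l3,f5,t3)→insured(t3,f5) ✓  (l4,f1,t2)→insured(t2,f1) ✓  (l4,f2,t3)→insured(t3,f2) ✓  (l4,f4,t4)→insured(t4,f4) ✗
Counterexamples (restrictor triples failing the scope): 5.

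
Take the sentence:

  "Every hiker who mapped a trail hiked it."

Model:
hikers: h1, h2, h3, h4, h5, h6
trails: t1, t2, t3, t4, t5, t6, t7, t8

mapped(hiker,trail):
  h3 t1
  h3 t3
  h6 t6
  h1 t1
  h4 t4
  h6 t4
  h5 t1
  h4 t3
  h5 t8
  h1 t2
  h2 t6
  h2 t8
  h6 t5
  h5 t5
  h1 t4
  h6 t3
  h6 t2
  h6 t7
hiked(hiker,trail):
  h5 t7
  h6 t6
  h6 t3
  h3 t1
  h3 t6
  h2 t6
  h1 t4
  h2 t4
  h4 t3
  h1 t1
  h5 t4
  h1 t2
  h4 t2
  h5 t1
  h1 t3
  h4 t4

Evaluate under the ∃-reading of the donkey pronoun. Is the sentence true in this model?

True

"it" takes "a trail" as antecedent — a donkey pronoun bound across the clause boundary.
Weak reading: every hiker h with some mapped-trail has at least one mapped-trail t such that hiked(h,t).
Per hiker: h1:✓  h2:✓  h3:✓  h4:✓  h5:✓  h6:✓
Every hiker in the restrictor has a witness.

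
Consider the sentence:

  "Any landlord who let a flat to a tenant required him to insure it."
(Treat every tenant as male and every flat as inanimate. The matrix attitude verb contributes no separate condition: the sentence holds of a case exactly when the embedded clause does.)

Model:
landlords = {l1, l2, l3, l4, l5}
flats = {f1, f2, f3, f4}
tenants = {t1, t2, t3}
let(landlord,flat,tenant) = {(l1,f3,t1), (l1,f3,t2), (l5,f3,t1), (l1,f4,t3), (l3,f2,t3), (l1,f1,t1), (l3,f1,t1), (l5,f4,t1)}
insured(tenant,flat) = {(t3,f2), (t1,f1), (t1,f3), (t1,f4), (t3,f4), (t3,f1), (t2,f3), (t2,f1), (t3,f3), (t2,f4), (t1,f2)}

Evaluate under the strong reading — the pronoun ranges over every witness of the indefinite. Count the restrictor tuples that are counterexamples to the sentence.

"him" takes "a tenant" as antecedent and "it" takes "a flat"; both are donkey pronouns co-varying with the restrictor.
Strong reading: for every (l,f,t) with let(l,f,t), insured(t,f).
Restrictor triples: (l1,f1,t1)→insured(t1,f1) ✓  (l1,f3,t1)→insured(t1,f3) ✓  (l1,f3,t2)→insured(t2,f3) ✓  (l1,f4,t3)→insured(t3,f4) ✓  (l3,f1,t1)→insured(t1,f1) ✓  (l3,f2,t3)→insured(t3,f2) ✓  (l5,f3,t1)→insured(t1,f3) ✓  (l5,f4,t1)→insured(t1,f4) ✓
Counterexamples (restrictor triples failing the scope): 0.

0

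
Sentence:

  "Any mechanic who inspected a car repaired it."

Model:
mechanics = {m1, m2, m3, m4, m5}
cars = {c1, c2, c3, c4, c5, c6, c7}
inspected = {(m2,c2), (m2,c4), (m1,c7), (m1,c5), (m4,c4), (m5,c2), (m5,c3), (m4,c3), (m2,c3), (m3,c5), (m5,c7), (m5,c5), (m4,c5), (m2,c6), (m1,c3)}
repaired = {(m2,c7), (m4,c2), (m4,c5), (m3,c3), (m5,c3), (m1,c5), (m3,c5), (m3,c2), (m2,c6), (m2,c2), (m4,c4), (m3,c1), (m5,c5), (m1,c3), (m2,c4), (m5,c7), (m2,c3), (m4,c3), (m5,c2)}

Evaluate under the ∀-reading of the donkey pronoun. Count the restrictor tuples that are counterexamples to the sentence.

"it" takes "a car" as antecedent — a donkey pronoun bound across the clause boundary.
Strong reading: for every (m,c) with inspected(m,c), repaired(m,c).
Restrictor pairs: (m1,c3) ✓  (m1,c5) ✓  (m1,c7) ✗  (m2,c2) ✓  (m2,c3) ✓  (m2,c4) ✓  (m2,c6) ✓  (m3,c5) ✓  (m4,c3) ✓  (m4,c4) ✓  (m4,c5) ✓  (m5,c2) ✓  (m5,c3) ✓  (m5,c5) ✓  (m5,c7) ✓
Counterexamples (restrictor pairs failing the scope): 1.

1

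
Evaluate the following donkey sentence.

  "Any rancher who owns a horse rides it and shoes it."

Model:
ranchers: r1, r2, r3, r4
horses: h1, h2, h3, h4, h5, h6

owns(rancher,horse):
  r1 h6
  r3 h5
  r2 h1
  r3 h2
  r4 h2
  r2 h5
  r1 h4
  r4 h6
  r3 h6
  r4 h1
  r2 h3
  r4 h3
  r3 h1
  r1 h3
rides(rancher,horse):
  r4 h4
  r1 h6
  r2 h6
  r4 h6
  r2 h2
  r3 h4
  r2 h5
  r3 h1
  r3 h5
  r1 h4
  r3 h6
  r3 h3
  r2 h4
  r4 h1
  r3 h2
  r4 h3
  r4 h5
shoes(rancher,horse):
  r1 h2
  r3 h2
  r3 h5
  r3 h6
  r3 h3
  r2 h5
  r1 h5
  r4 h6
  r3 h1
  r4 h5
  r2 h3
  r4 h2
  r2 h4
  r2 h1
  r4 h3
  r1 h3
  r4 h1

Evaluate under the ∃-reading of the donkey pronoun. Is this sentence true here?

"it" takes "a horse" as antecedent — a donkey pronoun bound across the clause boundary.
Weak reading: every rancher r with some owns-horse has at least one owns-horse h such that rides(r,h) ∧ shoes(r,h).
Per rancher: r1:✗  r2:✓  r3:✓  r4:✓
r1 has no witness among its owns-horses.

False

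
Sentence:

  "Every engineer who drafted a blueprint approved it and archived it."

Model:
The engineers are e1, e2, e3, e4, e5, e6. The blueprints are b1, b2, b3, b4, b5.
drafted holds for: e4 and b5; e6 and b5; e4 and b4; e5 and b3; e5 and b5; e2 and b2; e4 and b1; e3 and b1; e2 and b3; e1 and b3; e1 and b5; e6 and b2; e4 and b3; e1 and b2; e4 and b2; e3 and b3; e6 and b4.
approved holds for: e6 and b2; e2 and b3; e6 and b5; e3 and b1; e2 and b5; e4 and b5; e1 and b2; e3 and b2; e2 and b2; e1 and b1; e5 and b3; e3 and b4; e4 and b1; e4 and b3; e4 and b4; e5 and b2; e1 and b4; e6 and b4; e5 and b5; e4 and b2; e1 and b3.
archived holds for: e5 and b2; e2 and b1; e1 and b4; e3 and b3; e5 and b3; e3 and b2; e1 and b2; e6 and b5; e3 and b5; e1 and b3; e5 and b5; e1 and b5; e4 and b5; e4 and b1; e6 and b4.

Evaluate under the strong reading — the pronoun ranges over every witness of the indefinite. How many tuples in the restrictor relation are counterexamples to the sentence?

9

"it" takes "a blueprint" as antecedent — a donkey pronoun bound across the clause boundary.
Strong reading: for every (e,b) with drafted(e,b), approved(e,b) ∧ archived(e,b).
Restrictor pairs: (e1,b2) ✓  (e1,b3) ✓  (e1,b5) ✗  (e2,b2) ✗  (e2,b3) ✗  (e3,b1) ✗  (e3,b3) ✗  (e4,b1) ✓  (e4,b2) ✗  (e4,b3) ✗  (e4,b4) ✗  (e4,b5) ✓  (e5,b3) ✓  (e5,b5) ✓  (e6,b2) ✗  (e6,b4) ✓  (e6,b5) ✓
Counterexamples (restrictor pairs failing the scope): 9.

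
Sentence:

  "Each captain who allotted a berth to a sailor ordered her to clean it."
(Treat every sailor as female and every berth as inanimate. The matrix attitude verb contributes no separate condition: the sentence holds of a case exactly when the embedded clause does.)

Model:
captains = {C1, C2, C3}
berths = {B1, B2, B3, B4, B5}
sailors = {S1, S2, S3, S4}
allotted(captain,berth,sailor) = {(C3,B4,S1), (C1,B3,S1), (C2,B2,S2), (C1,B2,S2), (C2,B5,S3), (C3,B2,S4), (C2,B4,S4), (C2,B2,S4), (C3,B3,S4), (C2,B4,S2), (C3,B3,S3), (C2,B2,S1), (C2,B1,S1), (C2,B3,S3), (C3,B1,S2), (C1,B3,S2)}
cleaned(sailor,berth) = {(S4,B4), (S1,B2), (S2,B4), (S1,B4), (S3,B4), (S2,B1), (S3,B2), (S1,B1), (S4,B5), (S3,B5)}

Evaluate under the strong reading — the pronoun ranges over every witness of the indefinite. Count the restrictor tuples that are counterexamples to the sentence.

9

"her" takes "a sailor" as antecedent and "it" takes "a berth"; both are donkey pronouns co-varying with the restrictor.
Strong reading: for every (c,b,s) with allotted(c,b,s), cleaned(s,b).
Restrictor triples: (C1,B2,S2)→cleaned(S2,B2) ✗  (C1,B3,S1)→cleaned(S1,B3) ✗  (C1,B3,S2)→cleaned(S2,B3) ✗  (C2,B1,S1)→cleaned(S1,B1) ✓  (C2,B2,S1)→cleaned(S1,B2) ✓  (C2,B2,S2)→cleaned(S2,B2) ✗  (C2,B2,S4)→cleaned(S4,B2) ✗  (C2,B3,S3)→cleaned(S3,B3) ✗  (C2,B4,S2)→cleaned(S2,B4) ✓  (C2,B4,S4)→cleaned(S4,B4) ✓  (C2,B5,S3)→cleaned(S3,B5) ✓  (C3,B1,S2)→cleaned(S2,B1) ✓  (C3,B2,S4)→cleaned(S4,B2) ✗  (C3,B3,S3)→cleaned(S3,B3) ✗  (C3,B3,S4)→cleaned(S4,B3) ✗  (C3,B4,S1)→cleaned(S1,B4) ✓
Counterexamples (restrictor triples failing the scope): 9.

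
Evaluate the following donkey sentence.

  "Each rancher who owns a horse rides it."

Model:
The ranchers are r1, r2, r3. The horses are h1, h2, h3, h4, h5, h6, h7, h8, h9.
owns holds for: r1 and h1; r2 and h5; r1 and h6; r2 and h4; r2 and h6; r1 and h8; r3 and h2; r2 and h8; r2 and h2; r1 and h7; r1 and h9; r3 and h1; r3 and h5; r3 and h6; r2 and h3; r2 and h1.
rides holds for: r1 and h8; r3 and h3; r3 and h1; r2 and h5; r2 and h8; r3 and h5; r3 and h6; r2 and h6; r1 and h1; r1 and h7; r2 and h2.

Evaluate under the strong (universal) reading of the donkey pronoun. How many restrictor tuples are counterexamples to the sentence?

6

"it" takes "a horse" as antecedent — a donkey pronoun bound across the clause boundary.
Strong reading: for every (r,h) with owns(r,h), rides(r,h).
Restrictor pairs: (r1,h1) ✓  (r1,h6) ✗  (r1,h7) ✓  (r1,h8) ✓  (r1,h9) ✗  (r2,h1) ✗  (r2,h2) ✓  (r2,h3) ✗  (r2,h4) ✗  (r2,h5) ✓  (r2,h6) ✓  (r2,h8) ✓  (r3,h1) ✓  (r3,h2) ✗  (r3,h5) ✓  (r3,h6) ✓
Counterexamples (restrictor pairs failing the scope): 6.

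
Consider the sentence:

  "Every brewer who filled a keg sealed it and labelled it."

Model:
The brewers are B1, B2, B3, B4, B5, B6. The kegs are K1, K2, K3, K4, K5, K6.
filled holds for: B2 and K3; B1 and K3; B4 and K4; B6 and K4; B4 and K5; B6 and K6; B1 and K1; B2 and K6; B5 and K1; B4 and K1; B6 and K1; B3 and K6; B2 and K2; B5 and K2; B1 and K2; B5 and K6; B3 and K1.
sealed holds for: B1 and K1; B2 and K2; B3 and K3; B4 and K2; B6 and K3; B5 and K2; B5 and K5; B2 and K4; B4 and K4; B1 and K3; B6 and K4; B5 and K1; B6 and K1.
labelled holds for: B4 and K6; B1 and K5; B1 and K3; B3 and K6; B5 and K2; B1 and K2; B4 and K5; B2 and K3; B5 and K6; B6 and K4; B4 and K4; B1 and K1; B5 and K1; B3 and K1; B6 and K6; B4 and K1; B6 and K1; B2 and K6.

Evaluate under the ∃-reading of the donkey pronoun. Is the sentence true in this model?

False

"it" takes "a keg" as antecedent — a donkey pronoun bound across the clause boundary.
Weak reading: every brewer b with some filled-keg has at least one filled-keg k such that sealed(b,k) ∧ labelled(b,k).
Per brewer: B1:✓  B2:✗  B3:✗  B4:✓  B5:✓  B6:✓
B2 has no witness among its filled-kegs.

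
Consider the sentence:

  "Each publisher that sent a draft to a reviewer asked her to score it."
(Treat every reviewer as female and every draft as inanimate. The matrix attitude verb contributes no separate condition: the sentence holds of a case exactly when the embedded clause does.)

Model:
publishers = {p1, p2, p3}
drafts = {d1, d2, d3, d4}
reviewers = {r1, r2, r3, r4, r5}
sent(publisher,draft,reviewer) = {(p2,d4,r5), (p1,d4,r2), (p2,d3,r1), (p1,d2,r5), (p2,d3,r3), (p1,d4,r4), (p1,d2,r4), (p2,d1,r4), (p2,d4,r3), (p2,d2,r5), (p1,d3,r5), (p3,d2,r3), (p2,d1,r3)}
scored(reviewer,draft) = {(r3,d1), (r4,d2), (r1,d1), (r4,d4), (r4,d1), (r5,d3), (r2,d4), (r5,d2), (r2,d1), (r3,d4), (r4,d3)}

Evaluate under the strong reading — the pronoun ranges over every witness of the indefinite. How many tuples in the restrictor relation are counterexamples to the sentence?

4

"her" takes "a reviewer" as antecedent and "it" takes "a draft"; both are donkey pronouns co-varying with the restrictor.
Strong reading: for every (p,d,r) with sent(p,d,r), scored(r,d).
Restrictor triples: (p1,d2,r4)→scored(r4,d2) ✓  (p1,d2,r5)→scored(r5,d2) ✓  (p1,d3,r5)→scored(r5,d3) ✓  (p1,d4,r2)→scored(r2,d4) ✓  (p1,d4,r4)→scored(r4,d4) ✓  (p2,d1,r3)→scored(r3,d1) ✓  (p2,d1,r4)→scored(r4,d1) ✓  (p2,d2,r5)→scored(r5,d2) ✓  (p2,d3,r1)→scored(r1,d3) ✗  (p2,d3,r3)→scored(r3,d3) ✗  (p2,d4,r3)→scored(r3,d4) ✓  (p2,d4,r5)→scored(r5,d4) ✗  (p3,d2,r3)→scored(r3,d2) ✗
Counterexamples (restrictor triples failing the scope): 4.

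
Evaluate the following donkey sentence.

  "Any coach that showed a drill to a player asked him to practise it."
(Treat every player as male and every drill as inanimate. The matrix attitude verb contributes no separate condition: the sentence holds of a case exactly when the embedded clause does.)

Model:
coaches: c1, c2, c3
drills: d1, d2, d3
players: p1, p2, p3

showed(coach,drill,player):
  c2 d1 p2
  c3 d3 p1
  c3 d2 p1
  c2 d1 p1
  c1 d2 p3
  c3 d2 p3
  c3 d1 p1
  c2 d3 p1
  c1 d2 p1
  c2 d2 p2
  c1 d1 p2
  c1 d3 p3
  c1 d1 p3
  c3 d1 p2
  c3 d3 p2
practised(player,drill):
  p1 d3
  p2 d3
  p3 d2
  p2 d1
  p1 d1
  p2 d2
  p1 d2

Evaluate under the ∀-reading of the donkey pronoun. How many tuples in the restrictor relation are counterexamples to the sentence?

2

"him" takes "a player" as antecedent and "it" takes "a drill"; both are donkey pronouns co-varying with the restrictor.
Strong reading: for every (c,d,p) with showed(c,d,p), practised(p,d).
Restrictor triples: (c1,d1,p2)→practised(p2,d1) ✓  (c1,d1,p3)→practised(p3,d1) ✗  (c1,d2,p1)→practised(p1,d2) ✓  (c1,d2,p3)→practised(p3,d2) ✓  (c1,d3,p3)→practised(p3,d3) ✗  (c2,d1,p1)→practised(p1,d1) ✓  (c2,d1,p2)→practised(p2,d1) ✓  (c2,d2,p2)→practised(p2,d2) ✓  (c2,d3,p1)→practised(p1,d3) ✓  (c3,d1,p1)→practised(p1,d1) ✓  (c3,d1,p2)→practised(p2,d1) ✓  (c3,d2,p1)→practised(p1,d2) ✓  (c3,d2,p3)→practised(p3,d2) ✓  (c3,d3,p1)→practised(p1,d3) ✓  (c3,d3,p2)→practised(p2,d3) ✓
Counterexamples (restrictor triples failing the scope): 2.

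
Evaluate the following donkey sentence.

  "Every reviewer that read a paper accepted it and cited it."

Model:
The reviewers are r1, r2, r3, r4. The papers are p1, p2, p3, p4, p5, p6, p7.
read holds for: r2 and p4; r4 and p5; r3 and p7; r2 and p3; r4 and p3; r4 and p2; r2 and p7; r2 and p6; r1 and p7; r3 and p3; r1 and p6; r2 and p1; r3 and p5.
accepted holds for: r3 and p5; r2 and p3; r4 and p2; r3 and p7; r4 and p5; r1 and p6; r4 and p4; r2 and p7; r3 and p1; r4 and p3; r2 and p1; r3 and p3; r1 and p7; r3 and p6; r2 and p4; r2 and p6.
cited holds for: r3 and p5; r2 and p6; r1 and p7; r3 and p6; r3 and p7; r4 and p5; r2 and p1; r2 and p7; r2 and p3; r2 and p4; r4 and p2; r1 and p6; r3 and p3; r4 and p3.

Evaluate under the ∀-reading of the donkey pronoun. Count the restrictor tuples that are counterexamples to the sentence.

"it" takes "a paper" as antecedent — a donkey pronoun bound across the clause boundary.
Strong reading: for every (r,p) with read(r,p), accepted(r,p) ∧ cited(r,p).
Restrictor pairs: (r1,p6) ✓  (r1,p7) ✓  (r2,p1) ✓  (r2,p3) ✓  (r2,p4) ✓  (r2,p6) ✓  (r2,p7) ✓  (r3,p3) ✓  (r3,p5) ✓  (r3,p7) ✓  (r4,p2) ✓  (r4,p3) ✓  (r4,p5) ✓
Counterexamples (restrictor pairs failing the scope): 0.

0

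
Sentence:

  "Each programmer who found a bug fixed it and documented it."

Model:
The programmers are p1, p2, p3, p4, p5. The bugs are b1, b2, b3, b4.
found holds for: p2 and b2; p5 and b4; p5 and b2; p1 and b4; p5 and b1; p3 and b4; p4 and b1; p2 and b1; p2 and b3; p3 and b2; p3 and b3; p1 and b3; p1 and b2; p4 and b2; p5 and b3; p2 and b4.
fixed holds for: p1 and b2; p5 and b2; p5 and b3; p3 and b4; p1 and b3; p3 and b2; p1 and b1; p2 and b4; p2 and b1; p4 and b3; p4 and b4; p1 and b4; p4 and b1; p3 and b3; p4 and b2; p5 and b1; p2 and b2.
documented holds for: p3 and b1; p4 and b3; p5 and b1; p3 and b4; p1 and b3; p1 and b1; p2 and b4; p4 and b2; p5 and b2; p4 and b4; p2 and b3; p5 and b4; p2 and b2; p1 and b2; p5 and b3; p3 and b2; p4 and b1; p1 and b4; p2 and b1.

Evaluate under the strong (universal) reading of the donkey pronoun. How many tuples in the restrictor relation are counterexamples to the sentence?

"it" takes "a bug" as antecedent — a donkey pronoun bound across the clause boundary.
Strong reading: for every (p,b) with found(p,b), fixed(p,b) ∧ documented(p,b).
Restrictor pairs: (p1,b2) ✓  (p1,b3) ✓  (p1,b4) ✓  (p2,b1) ✓  (p2,b2) ✓  (p2,b3) ✗  (p2,b4) ✓  (p3,b2) ✓  (p3,b3) ✗  (p3,b4) ✓  (p4,b1) ✓  (p4,b2) ✓  (p5,b1) ✓  (p5,b2) ✓  (p5,b3) ✓  (p5,b4) ✗
Counterexamples (restrictor pairs failing the scope): 3.

3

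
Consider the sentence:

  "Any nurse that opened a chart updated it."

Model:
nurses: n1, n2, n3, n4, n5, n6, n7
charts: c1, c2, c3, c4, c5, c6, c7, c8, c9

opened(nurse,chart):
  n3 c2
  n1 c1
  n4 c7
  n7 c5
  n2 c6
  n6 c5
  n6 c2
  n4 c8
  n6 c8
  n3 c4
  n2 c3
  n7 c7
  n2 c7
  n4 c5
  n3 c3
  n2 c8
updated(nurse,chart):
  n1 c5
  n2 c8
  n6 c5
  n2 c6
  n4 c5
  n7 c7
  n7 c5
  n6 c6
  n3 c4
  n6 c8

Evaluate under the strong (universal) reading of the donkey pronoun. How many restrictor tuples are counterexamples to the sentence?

"it" takes "a chart" as antecedent — a donkey pronoun bound across the clause boundary.
Strong reading: for every (n,c) with opened(n,c), updated(n,c).
Restrictor pairs: (n1,c1) ✗  (n2,c3) ✗  (n2,c6) ✓  (n2,c7) ✗  (n2,c8) ✓  (n3,c2) ✗  (n3,c3) ✗  (n3,c4) ✓  (n4,c5) ✓  (n4,c7) ✗  (n4,c8) ✗  (n6,c2) ✗  (n6,c5) ✓  (n6,c8) ✓  (n7,c5) ✓  (n7,c7) ✓
Counterexamples (restrictor pairs failing the scope): 8.

8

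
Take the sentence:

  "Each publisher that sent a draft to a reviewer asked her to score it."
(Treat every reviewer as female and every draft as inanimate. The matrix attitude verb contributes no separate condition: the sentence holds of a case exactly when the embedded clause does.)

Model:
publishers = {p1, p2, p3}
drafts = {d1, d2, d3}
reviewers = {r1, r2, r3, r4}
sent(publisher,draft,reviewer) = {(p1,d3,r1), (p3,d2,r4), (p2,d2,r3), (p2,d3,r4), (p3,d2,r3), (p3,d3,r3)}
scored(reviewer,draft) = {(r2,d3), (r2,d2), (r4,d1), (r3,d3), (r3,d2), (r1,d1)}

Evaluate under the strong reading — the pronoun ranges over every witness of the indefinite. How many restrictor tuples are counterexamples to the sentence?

"her" takes "a reviewer" as antecedent and "it" takes "a draft"; both are donkey pronouns co-varying with the restrictor.
Strong reading: for every (p,d,r) with sent(p,d,r), scored(r,d).
Restrictor triples: (p1,d3,r1)→scored(r1,d3) ✗  (p2,d2,r3)→scored(r3,d2) ✓  (p2,d3,r4)→scored(r4,d3) ✗  (p3,d2,r3)→scored(r3,d2) ✓  (p3,d2,r4)→scored(r4,d2) ✗  (p3,d3,r3)→scored(r3,d3) ✓
Counterexamples (restrictor triples failing the scope): 3.

3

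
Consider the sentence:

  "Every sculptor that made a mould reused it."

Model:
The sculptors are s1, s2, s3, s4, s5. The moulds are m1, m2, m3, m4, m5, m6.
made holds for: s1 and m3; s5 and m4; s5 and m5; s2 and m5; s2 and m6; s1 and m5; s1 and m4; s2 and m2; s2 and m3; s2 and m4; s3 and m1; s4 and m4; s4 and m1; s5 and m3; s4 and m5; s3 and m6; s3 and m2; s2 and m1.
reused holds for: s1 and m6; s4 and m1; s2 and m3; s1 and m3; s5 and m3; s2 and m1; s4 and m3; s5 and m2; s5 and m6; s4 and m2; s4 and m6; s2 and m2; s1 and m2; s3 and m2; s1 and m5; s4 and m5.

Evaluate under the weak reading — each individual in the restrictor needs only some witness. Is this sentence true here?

"it" takes "a mould" as antecedent — a donkey pronoun bound across the clause boundary.
Weak reading: every sculptor s with some made-mould has at least one made-mould m such that reused(s,m).
Per sculptor: s1:✓  s2:✓  s3:✓  s4:✓  s5:✓
Every sculptor in the restrictor has a witness.

True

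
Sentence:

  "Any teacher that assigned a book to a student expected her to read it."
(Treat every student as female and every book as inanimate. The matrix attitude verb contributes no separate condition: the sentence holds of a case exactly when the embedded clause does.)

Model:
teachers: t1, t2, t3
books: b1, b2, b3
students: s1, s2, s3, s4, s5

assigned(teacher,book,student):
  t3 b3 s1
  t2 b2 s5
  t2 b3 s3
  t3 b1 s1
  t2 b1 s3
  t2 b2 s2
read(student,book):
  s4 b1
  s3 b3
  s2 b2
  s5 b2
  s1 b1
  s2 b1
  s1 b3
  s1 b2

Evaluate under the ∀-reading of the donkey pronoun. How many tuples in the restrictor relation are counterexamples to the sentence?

"her" takes "a student" as antecedent and "it" takes "a book"; both are donkey pronouns co-varying with the restrictor.
Strong reading: for every (t,b,s) with assigned(t,b,s), read(s,b).
Restrictor triples: (t2,b1,s3)→read(s3,b1) ✗  (t2,b2,s2)→read(s2,b2) ✓  (t2,b2,s5)→read(s5,b2) ✓  (t2,b3,s3)→read(s3,b3) ✓  (t3,b1,s1)→read(s1,b1) ✓  (t3,b3,s1)→read(s1,b3) ✓
Counterexamples (restrictor triples failing the scope): 1.

1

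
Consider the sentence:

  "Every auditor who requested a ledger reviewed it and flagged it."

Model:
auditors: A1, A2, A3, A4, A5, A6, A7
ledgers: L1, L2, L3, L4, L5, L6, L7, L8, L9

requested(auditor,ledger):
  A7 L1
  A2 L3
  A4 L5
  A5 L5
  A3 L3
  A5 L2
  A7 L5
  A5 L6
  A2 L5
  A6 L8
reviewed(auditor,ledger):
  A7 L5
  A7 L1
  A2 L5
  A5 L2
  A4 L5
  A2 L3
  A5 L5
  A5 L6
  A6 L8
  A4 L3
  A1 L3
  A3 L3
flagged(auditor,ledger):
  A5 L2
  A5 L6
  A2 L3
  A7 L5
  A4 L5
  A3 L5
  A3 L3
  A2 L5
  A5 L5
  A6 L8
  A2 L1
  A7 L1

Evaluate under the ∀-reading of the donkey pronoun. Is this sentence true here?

True

"it" takes "a ledger" as antecedent — a donkey pronoun bound across the clause boundary.
Strong reading: for every (a,l) with requested(a,l), reviewed(a,l) ∧ flagged(a,l).
Restrictor pairs: (A2,L3) ✓  (A2,L5) ✓  (A3,L3) ✓  (A4,L5) ✓  (A5,L2) ✓  (A5,L5) ✓  (A5,L6) ✓  (A6,L8) ✓  (A7,L1) ✓  (A7,L5) ✓
Every restrictor pair satisfies the scope.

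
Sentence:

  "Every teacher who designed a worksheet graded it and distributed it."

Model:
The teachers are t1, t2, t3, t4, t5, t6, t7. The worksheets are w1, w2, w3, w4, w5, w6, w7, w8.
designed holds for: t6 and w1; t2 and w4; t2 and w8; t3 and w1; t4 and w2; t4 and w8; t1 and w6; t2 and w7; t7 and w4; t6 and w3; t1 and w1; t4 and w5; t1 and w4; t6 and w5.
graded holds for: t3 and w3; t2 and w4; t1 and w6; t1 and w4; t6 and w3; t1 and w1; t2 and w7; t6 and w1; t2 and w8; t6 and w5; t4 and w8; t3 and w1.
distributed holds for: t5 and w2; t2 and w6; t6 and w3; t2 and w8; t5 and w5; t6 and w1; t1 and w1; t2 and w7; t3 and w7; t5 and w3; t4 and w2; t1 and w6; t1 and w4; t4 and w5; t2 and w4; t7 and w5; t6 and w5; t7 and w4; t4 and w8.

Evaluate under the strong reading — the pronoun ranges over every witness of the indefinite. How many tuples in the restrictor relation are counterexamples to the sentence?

4

"it" takes "a worksheet" as antecedent — a donkey pronoun bound across the clause boundary.
Strong reading: for every (t,w) with designed(t,w), graded(t,w) ∧ distributed(t,w).
Restrictor pairs: (t1,w1) ✓  (t1,w4) ✓  (t1,w6) ✓  (t2,w4) ✓  (t2,w7) ✓  (t2,w8) ✓  (t3,w1) ✗  (t4,w2) ✗  (t4,w5) ✗  (t4,w8) ✓  (t6,w1) ✓  (t6,w3) ✓  (t6,w5) ✓  (t7,w4) ✗
Counterexamples (restrictor pairs failing the scope): 4.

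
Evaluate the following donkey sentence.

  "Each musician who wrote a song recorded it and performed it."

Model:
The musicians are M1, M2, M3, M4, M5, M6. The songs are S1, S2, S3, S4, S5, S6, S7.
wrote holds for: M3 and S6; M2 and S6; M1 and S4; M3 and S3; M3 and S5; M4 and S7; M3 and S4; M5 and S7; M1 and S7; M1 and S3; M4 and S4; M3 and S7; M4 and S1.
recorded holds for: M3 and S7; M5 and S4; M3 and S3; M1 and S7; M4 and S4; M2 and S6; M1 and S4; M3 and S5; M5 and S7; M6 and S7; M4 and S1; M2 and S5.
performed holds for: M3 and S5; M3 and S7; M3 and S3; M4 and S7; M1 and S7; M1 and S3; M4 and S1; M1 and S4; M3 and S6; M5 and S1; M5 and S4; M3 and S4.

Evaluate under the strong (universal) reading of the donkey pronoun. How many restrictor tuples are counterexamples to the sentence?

"it" takes "a song" as antecedent — a donkey pronoun bound across the clause boundary.
Strong reading: for every (m,s) with wrote(m,s), recorded(m,s) ∧ performed(m,s).
Restrictor pairs: (M1,S3) ✗  (M1,S4) ✓  (M1,S7) ✓  (M2,S6) ✗  (M3,S3) ✓  (M3,S4) ✗  (M3,S5) ✓  (M3,S6) ✗  (M3,S7) ✓  (M4,S1) ✓  (M4,S4) ✗  (M4,S7) ✗  (M5,S7) ✗
Counterexamples (restrictor pairs failing the scope): 7.

7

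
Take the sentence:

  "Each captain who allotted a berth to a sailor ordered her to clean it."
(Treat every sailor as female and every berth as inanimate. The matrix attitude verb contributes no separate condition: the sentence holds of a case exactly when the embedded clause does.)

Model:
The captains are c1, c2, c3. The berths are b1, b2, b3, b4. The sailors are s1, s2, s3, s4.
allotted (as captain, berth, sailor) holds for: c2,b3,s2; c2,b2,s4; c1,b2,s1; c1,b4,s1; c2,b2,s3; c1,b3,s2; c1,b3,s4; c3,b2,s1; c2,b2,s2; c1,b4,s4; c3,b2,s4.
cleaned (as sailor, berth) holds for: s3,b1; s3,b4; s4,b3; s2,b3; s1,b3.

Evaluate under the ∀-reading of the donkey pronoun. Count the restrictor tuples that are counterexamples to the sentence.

"her" takes "a sailor" as antecedent and "it" takes "a berth"; both are donkey pronouns co-varying with the restrictor.
Strong reading: for every (c,b,s) with allotted(c,b,s), cleaned(s,b).
Restrictor triples: (c1,b2,s1)→cleaned(s1,b2) ✗  (c1,b3,s2)→cleaned(s2,b3) ✓  (c1,b3,s4)→cleaned(s4,b3) ✓  (c1,b4,s1)→cleaned(s1,b4) ✗  (c1,b4,s4)→cleaned(s4,b4) ✗  (c2,b2,s2)→cleaned(s2,b2) ✗  (c2,b2,s3)→cleaned(s3,b2) ✗  (c2,b2,s4)→cleaned(s4,b2) ✗  (c2,b3,s2)→cleaned(s2,b3) ✓  (c3,b2,s1)→cleaned(s1,b2) ✗  (c3,b2,s4)→cleaned(s4,b2) ✗
Counterexamples (restrictor triples failing the scope): 8.

8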